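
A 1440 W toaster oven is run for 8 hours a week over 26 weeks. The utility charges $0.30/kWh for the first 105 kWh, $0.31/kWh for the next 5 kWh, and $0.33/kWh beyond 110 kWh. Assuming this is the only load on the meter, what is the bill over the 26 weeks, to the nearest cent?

Runtime = 8 h/week × 26 weeks = 208 h
Energy = 1.44 kW × 208 h = 299.52 kWh
Tier 1 (0–105 kWh): 105 × $0.30 = $31.5
Tier 2 (105–110 kWh): 5 × $0.31 = $1.55
Above 110 kWh: 189.52 × $0.33 = $62.5416
Bill = $95.59

$95.59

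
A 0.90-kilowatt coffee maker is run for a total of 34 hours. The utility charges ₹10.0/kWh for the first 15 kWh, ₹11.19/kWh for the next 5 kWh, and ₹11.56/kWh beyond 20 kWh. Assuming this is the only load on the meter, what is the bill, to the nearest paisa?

₹328.49

Energy = 0.9 kW × 34 h = 30.6 kWh
Tier 1 (0–15 kWh): 15 × ₹10.0 = ₹150
Tier 2 (15–20 kWh): 5 × ₹11.19 = ₹55.95
Above 20 kWh: 10.6 × ₹11.56 = ₹122.536
Bill = ₹328.49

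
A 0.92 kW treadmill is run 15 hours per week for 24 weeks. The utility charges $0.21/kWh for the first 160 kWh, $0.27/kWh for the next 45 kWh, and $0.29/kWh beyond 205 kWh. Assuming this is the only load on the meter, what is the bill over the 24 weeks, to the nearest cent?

Runtime = 15 h/week × 24 weeks = 360 h
Energy = 0.92 kW × 360 h = 331.2 kWh
Tier 1 (0–160 kWh): 160 × $0.21 = $33.6
Tier 2 (160–205 kWh): 45 × $0.27 = $12.15
Above 205 kWh: 126.2 × $0.29 = $36.598
Bill = $82.35

$82.35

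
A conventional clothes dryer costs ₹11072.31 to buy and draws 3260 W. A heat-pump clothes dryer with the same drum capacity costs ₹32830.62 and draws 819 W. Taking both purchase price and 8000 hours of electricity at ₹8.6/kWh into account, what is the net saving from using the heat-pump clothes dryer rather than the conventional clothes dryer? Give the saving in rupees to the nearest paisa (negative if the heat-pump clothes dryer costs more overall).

conventional clothes dryer: ₹11072.31 + (3260/1000) kW × 8000 h × ₹8.6 = ₹11072.31 + ₹224288 = ₹235360.31
heat-pump clothes dryer: ₹32830.62 + (819/1000) kW × 8000 h × ₹8.6 = ₹32830.62 + ₹56347.2 = ₹89177.82
Saving = ₹235360.31 − ₹89177.82 = ₹146182.49

₹146182.49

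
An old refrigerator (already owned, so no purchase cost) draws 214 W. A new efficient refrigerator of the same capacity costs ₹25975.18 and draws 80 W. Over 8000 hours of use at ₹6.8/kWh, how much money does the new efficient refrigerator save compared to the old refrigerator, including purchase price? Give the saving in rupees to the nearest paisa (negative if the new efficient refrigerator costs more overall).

old refrigerator: ₹0.00 + (214/1000) kW × 8000 h × ₹6.8 = ₹0.00 + ₹11641.6 = ₹11641.6
new efficient refrigerator: ₹25975.18 + (80/1000) kW × 8000 h × ₹6.8 = ₹25975.18 + ₹4352 = ₹30327.18
Saving = ₹11641.6 − ₹30327.18 = −₹18685.58

-₹18685.58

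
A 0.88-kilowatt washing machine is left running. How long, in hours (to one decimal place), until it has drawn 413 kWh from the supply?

Hours = 413 kWh ÷ 0.88 kW = 469.3 h

469.3 h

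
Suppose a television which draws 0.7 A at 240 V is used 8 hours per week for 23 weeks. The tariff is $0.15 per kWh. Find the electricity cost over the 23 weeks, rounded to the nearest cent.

$4.64

Power = 0.7 A × 240 V = 168 W = 0.168 kW
Runtime = 8 h/week × 23 weeks = 184 h
Energy = 0.168 kW × 184 h = 30.912 kWh
Cost = 30.912 kWh × $0.15/kWh = $4.64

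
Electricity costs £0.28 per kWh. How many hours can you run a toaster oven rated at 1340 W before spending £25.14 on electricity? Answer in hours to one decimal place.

67.0 h

Energy available = £25.14 ÷ £0.28/kWh = 89.7857 kWh
Hours = 89.7857 kWh ÷ 1.34 kW = 67.0 h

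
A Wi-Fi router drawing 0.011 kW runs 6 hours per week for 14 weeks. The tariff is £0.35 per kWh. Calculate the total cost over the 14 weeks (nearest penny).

£0.32

Runtime = 6 h/week × 14 weeks = 84 h
Energy = 0.011 kW × 84 h = 0.924 kWh
Cost = 0.924 kWh × £0.35/kWh = £0.32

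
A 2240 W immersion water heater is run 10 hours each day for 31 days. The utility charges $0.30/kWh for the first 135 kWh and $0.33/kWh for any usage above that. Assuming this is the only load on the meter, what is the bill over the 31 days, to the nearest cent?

$225.10

Runtime = 10 h/day × 31 days = 310 h
Energy = 2.24 kW × 310 h = 694.4 kWh
Tier 1 (0–135 kWh): 135 × $0.30 = $40.5
Above 135 kWh: 559.4 × $0.33 = $184.602
Bill = $225.10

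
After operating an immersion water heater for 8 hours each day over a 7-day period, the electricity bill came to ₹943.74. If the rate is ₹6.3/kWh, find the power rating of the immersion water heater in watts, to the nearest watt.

2675 W

Energy = ₹943.74 ÷ ₹6.3/kWh = 149.8 kWh
Runtime = 8 h/day × 7 days = 56 h
Power = 149.8 kWh ÷ 56 h = 2.675 kW = 2675 W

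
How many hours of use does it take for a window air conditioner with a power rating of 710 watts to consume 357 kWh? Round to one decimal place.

502.8 h

Hours = 357 kWh ÷ 0.71 kW = 502.8 h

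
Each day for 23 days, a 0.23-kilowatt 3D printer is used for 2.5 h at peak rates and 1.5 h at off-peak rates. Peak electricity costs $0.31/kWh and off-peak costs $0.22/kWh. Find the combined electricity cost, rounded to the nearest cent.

$5.85

Peak energy = 0.23 kW × 2.5 h × 23 = 13.225 kWh
Off-peak energy = 0.23 kW × 1.5 h × 23 = 7.935 kWh
Cost = 13.225 × $0.31 + 7.935 × $0.22 = $4.09975 + $1.7457 = $5.85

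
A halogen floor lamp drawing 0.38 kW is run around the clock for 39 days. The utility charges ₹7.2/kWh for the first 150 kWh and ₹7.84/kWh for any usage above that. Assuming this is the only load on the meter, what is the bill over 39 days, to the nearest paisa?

Runtime = 24 h × 39 = 936 h
Energy = 0.38 kW × 936 h = 355.68 kWh
Tier 1 (0–150 kWh): 150 × ₹7.2 = ₹1080
Above 150 kWh: 205.68 × ₹7.84 = ₹1612.5312
Bill = ₹2692.53

₹2692.53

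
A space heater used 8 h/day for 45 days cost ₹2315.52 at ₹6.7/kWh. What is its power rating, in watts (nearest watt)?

Energy = ₹2315.52 ÷ ₹6.7/kWh = 345.6 kWh
Runtime = 8 h/day × 45 days = 360 h
Power = 345.6 kWh ÷ 360 h = 0.96 kW = 960 W

960 W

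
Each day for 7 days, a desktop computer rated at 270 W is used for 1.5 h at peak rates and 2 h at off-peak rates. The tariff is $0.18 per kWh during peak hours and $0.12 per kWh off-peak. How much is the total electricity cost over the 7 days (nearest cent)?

Peak energy = 0.27 kW × 1.5 h × 7 = 2.835 kWh
Off-peak energy = 0.27 kW × 2 h × 7 = 3.78 kWh
Cost = 2.835 × $0.18 + 3.78 × $0.12 = $0.5103 + $0.4536 = $0.96

$0.96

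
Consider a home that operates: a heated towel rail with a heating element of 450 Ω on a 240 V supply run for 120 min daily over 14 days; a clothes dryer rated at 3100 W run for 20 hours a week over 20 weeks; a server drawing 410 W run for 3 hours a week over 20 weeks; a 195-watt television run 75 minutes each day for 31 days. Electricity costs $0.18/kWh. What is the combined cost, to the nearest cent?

$229.63

heated towel rail: Power = V²/R = 240²/450 = 128 W = 0.128 kW
heated towel rail: Runtime = 120 min × 14 = 1680 min = 28 h
heated towel rail: 0.128 kW × 28 h = 3.584 kWh
clothes dryer: Runtime = 20 h/week × 20 weeks = 400 h
clothes dryer: 3.1 kW × 400 h = 1240 kWh
server: Runtime = 3 h/week × 20 weeks = 60 h
server: 0.41 kW × 60 h = 24.6 kWh
television: Runtime = 75 min × 31 = 2325 min = 38.75 h
television: 0.195 kW × 38.75 h = 7.55625 kWh
Total energy = 1275.74025 kWh
Cost = 1275.74025 × $0.18 = $229.63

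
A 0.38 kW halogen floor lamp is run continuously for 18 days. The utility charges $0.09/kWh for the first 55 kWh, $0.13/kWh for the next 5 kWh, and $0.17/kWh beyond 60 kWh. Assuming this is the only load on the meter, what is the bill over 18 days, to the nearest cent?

$23.31

Runtime = 24 h × 18 = 432 h
Energy = 0.38 kW × 432 h = 164.16 kWh
Tier 1 (0–55 kWh): 55 × $0.09 = $4.95
Tier 2 (55–60 kWh): 5 × $0.13 = $0.65
Above 60 kWh: 104.16 × $0.17 = $17.7072
Bill = $23.31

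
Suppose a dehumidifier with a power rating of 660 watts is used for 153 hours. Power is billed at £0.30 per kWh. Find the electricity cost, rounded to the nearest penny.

£30.29

Energy = 0.66 kW × 153 h = 100.98 kWh
Cost = 100.98 kWh × £0.30/kWh = £30.29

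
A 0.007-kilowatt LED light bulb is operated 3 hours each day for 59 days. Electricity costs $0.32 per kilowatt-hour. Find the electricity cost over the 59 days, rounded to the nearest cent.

$0.40

Runtime = 3 h/day × 59 days = 177 h
Energy = 0.007 kW × 177 h = 1.239 kWh
Cost = 1.239 kWh × $0.32/kWh = $0.40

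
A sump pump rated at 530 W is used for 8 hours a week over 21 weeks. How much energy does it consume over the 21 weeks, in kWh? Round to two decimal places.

89.04 kWh

Runtime = 8 h/week × 21 weeks = 168 h
Energy = 0.53 kW × 168 h = 89.04 kWh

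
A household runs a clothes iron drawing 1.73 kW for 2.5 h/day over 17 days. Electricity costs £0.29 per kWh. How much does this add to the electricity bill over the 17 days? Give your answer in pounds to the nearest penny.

£21.32

Runtime = 2.5 h/day × 17 days = 42.5 h
Energy = 1.73 kW × 42.5 h = 73.525 kWh
Cost = 73.525 kWh × £0.29/kWh = £21.32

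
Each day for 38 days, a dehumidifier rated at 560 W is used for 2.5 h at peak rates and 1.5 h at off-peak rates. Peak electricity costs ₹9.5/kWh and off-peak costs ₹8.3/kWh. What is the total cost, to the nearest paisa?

₹770.34

Peak energy = 0.56 kW × 2.5 h × 38 = 53.2 kWh
Off-peak energy = 0.56 kW × 1.5 h × 38 = 31.92 kWh
Cost = 53.2 × ₹9.5 + 31.92 × ₹8.3 = ₹505.4 + ₹264.936 = ₹770.34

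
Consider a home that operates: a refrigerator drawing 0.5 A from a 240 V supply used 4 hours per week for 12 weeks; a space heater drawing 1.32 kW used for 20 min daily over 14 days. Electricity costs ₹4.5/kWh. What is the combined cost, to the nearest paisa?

₹53.64

refrigerator: Power = 0.5 A × 240 V = 120 W = 0.12 kW
refrigerator: Runtime = 4 h/week × 12 weeks = 48 h
refrigerator: 0.12 kW × 48 h = 5.76 kWh
space heater: Runtime = 20 min × 14 = 280 min = 4.666666… h
space heater: 1.32 kW × 4.666666… h = 6.16 kWh
Total energy = 11.92 kWh
Cost = 11.92 × ₹4.5 = ₹53.64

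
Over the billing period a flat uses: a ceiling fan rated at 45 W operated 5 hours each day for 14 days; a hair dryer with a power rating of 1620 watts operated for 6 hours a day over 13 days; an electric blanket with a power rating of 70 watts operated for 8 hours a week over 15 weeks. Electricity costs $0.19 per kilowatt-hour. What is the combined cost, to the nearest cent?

ceiling fan: Runtime = 5 h/day × 14 days = 70 h
ceiling fan: 0.045 kW × 70 h = 3.15 kWh
hair dryer: Runtime = 6 h/day × 13 days = 78 h
hair dryer: 1.62 kW × 78 h = 126.36 kWh
electric blanket: Runtime = 8 h/week × 15 weeks = 120 h
electric blanket: 0.07 kW × 120 h = 8.4 kWh
Total energy = 137.91 kWh
Cost = 137.91 × $0.19 = $26.20

$26.20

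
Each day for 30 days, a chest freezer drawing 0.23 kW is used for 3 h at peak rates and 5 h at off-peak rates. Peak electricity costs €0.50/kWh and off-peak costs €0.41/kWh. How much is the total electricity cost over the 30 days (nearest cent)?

€24.50

Peak energy = 0.23 kW × 3 h × 30 = 20.7 kWh
Off-peak energy = 0.23 kW × 5 h × 30 = 34.5 kWh
Cost = 20.7 × €0.50 + 34.5 × €0.41 = €10.35 + €14.145 = €24.50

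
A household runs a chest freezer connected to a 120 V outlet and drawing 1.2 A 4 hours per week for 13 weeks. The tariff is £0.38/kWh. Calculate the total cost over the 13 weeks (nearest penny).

£2.85

Power = 1.2 A × 120 V = 144 W = 0.144 kW
Runtime = 4 h/week × 13 weeks = 52 h
Energy = 0.144 kW × 52 h = 7.488 kWh
Cost = 7.488 kWh × £0.38/kWh = £2.85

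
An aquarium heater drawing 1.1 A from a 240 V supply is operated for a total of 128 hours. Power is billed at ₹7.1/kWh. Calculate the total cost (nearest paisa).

Power = 1.1 A × 240 V = 264 W = 0.264 kW
Energy = 0.264 kW × 128 h = 33.792 kWh
Cost = 33.792 kWh × ₹7.1/kWh = ₹239.92

₹239.92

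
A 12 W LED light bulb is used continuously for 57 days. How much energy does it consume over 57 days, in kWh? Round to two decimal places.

Runtime = 24 h × 57 = 1368 h
Energy = 0.012 kW × 1368 h = 16.416 kWh ≈ 16.42 kWh

16.42 kWh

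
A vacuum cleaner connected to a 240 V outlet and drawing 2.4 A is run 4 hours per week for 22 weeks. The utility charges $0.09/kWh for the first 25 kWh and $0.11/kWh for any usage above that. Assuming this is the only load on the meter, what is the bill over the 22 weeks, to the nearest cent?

$5.08

Power = 2.4 A × 240 V = 576 W = 0.576 kW
Runtime = 4 h/week × 22 weeks = 88 h
Energy = 0.576 kW × 88 h = 50.688 kWh
Tier 1 (0–25 kWh): 25 × $0.09 = $2.25
Above 25 kWh: 25.688 × $0.11 = $2.82568
Bill = $5.08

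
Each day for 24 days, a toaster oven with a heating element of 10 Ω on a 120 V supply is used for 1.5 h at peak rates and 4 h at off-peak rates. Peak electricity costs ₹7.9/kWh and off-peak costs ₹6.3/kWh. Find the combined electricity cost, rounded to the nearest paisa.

Power = V²/R = 120²/10 = 1440 W = 1.44 kW
Peak energy = 1.44 kW × 1.5 h × 24 = 51.84 kWh
Off-peak energy = 1.44 kW × 4 h × 24 = 138.24 kWh
Cost = 51.84 × ₹7.9 + 138.24 × ₹6.3 = ₹409.536 + ₹870.912 = ₹1280.45

₹1280.45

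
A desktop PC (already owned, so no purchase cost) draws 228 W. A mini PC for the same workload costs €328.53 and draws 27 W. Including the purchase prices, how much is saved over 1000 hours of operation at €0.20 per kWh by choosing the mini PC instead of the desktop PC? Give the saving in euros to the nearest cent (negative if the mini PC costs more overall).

desktop PC: €0.00 + (228/1000) kW × 1000 h × €0.20 = €0.00 + €45.6 = €45.6
mini PC: €328.53 + (27/1000) kW × 1000 h × €0.20 = €328.53 + €5.4 = €333.93
Saving = €45.6 − €333.93 = −€288.33

-€288.33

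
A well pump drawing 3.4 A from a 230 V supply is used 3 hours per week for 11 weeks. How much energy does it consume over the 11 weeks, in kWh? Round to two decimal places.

Power = 3.4 A × 230 V = 782 W = 0.782 kW
Runtime = 3 h/week × 11 weeks = 33 h
Energy = 0.782 kW × 33 h = 25.806 kWh ≈ 25.81 kWh

25.81 kWh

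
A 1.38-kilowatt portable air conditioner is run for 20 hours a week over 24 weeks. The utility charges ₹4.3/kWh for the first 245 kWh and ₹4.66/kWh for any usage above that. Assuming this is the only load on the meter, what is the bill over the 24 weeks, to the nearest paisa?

₹2998.58

Runtime = 20 h/week × 24 weeks = 480 h
Energy = 1.38 kW × 480 h = 662.4 kWh
Tier 1 (0–245 kWh): 245 × ₹4.3 = ₹1053.5
Above 245 kWh: 417.4 × ₹4.66 = ₹1945.084
Bill = ₹2998.58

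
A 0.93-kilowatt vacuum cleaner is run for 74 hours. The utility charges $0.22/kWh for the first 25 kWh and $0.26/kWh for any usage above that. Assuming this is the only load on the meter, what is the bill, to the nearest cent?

Energy = 0.93 kW × 74 h = 68.82 kWh
Tier 1 (0–25 kWh): 25 × $0.22 = $5.5
Above 25 kWh: 43.82 × $0.26 = $11.3932
Bill = $16.89

$16.89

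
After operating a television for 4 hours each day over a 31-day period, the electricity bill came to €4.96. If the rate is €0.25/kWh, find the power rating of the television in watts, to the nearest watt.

160 W

Energy = €4.96 ÷ €0.25/kWh = 19.84 kWh
Runtime = 4 h/day × 31 days = 124 h
Power = 19.84 kWh ÷ 124 h = 0.16 kW = 160 W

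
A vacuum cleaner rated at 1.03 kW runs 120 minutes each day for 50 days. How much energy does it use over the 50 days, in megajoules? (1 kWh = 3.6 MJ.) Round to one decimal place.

Runtime = 120 min × 50 = 6000 min = 100 h
Energy = 1.03 kW × 100 h = 103 kWh
= 103 × 3.6 MJ = 370.8 MJ

370.8 MJ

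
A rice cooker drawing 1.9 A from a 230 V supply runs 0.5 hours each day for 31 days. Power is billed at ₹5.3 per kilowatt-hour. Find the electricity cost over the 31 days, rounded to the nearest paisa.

Power = 1.9 A × 230 V = 437 W = 0.437 kW
Runtime = 0.5 h/day × 31 days = 15.5 h
Energy = 0.437 kW × 15.5 h = 6.7735 kWh
Cost = 6.7735 kWh × ₹5.3/kWh = ₹35.90

₹35.90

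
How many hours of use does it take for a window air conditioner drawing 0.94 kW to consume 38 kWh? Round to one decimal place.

Hours = 38 kWh ÷ 0.94 kW = 40.4 h

40.4 h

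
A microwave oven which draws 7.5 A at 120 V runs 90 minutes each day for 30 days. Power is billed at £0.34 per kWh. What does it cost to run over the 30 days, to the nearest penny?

Power = 7.5 A × 120 V = 900 W = 0.9 kW
Runtime = 90 min × 30 = 2700 min = 45 h
Energy = 0.9 kW × 45 h = 40.5 kWh
Cost = 40.5 kWh × £0.34/kWh = £13.77

£13.77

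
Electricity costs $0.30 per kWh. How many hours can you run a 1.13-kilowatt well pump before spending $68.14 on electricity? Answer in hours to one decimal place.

Energy available = $68.14 ÷ $0.30/kWh = 227.1333 kWh
Hours = 227.1333 kWh ÷ 1.13 kW = 201.0 h

201.0 h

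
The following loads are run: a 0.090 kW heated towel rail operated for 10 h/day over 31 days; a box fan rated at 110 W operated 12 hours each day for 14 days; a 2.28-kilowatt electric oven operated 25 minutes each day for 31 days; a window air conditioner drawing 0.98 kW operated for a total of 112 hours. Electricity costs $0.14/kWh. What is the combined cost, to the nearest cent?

heated towel rail: Runtime = 10 h/day × 31 days = 310 h
heated towel rail: 0.09 kW × 310 h = 27.9 kWh
box fan: Runtime = 12 h/day × 14 days = 168 h
box fan: 0.11 kW × 168 h = 18.48 kWh
electric oven: Runtime = 25 min × 31 = 775 min = 12.916666… h
electric oven: 2.28 kW × 12.916666… h = 29.45 kWh
window air conditioner: 0.98 kW × 112 h = 109.76 kWh
Total energy = 185.59 kWh
Cost = 185.59 × $0.14 = $25.98

$25.98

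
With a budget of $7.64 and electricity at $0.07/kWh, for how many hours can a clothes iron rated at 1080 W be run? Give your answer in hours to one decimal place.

Energy available = $7.64 ÷ $0.07/kWh = 109.1429 kWh
Hours = 109.1429 kWh ÷ 1.08 kW = 101.1 h

101.1 h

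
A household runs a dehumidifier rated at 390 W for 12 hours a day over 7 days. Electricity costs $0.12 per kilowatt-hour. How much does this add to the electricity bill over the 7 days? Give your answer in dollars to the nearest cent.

$3.93

Runtime = 12 h/day × 7 days = 84 h
Energy = 0.39 kW × 84 h = 32.76 kWh
Cost = 32.76 kWh × $0.12/kWh = $3.93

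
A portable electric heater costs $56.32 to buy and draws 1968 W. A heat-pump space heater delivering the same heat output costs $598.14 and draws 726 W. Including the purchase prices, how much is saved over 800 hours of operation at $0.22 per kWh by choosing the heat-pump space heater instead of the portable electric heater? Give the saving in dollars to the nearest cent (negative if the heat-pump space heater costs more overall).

-$323.23

portable electric heater: $56.32 + (1968/1000) kW × 800 h × $0.22 = $56.32 + $346.368 = $402.688
heat-pump space heater: $598.14 + (726/1000) kW × 800 h × $0.22 = $598.14 + $127.776 = $725.916
Saving = $402.688 − $725.916 = −$323.228 → -$323.23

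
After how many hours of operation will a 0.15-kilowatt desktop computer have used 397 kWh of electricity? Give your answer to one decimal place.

2646.7 h

Hours = 397 kWh ÷ 0.15 kW = 2646.7 h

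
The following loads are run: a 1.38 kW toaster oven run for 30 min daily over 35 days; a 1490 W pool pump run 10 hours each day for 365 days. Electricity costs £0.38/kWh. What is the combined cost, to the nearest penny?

£2075.81

toaster oven: Runtime = 30 min × 35 = 1050 min = 17.5 h
toaster oven: 1.38 kW × 17.5 h = 24.15 kWh
pool pump: Runtime = 10 h/day × 365 days = 3650 h
pool pump: 1.49 kW × 3650 h = 5438.5 kWh
Total energy = 5462.65 kWh
Cost = 5462.65 × £0.38 = £2075.81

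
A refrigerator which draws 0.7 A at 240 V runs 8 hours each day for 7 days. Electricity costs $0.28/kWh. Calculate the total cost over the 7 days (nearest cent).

Power = 0.7 A × 240 V = 168 W = 0.168 kW
Runtime = 8 h/day × 7 days = 56 h
Energy = 0.168 kW × 56 h = 9.408 kWh
Cost = 9.408 kWh × $0.28/kWh = $2.63

$2.63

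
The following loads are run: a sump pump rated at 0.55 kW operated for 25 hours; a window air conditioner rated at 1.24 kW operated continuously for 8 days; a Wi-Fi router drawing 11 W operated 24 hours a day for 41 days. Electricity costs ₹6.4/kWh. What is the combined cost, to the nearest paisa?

sump pump: 0.55 kW × 25 h = 13.75 kWh
window air conditioner: Runtime = 24 h × 8 = 192 h
window air conditioner: 1.24 kW × 192 h = 238.08 kWh
Wi-Fi router: Runtime = 24 h × 41 = 984 h
Wi-Fi router: 0.011 kW × 984 h = 10.824 kWh
Total energy = 262.654 kWh
Cost = 262.654 × ₹6.4 = ₹1680.99

₹1680.99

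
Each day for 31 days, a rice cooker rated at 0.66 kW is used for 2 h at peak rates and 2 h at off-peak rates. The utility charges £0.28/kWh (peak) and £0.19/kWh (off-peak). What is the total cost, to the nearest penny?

Peak energy = 0.66 kW × 2 h × 31 = 40.92 kWh
Off-peak energy = 0.66 kW × 2 h × 31 = 40.92 kWh
Cost = 40.92 × £0.28 + 40.92 × £0.19 = £11.4576 + £7.7748 = £19.23

£19.23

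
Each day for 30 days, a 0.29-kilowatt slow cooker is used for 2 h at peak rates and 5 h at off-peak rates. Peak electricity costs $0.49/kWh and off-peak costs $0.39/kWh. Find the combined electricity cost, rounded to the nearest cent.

$25.49

Peak energy = 0.29 kW × 2 h × 30 = 17.4 kWh
Off-peak energy = 0.29 kW × 5 h × 30 = 43.5 kWh
Cost = 17.4 × $0.49 + 43.5 × $0.39 = $8.526 + $16.965 = $25.49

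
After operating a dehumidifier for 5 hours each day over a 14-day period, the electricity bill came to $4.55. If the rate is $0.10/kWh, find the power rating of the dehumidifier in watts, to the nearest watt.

650 W

Energy = $4.55 ÷ $0.10/kWh = 45.5 kWh
Runtime = 5 h/day × 14 days = 70 h
Power = 45.5 kWh ÷ 70 h = 0.65 kW = 650 W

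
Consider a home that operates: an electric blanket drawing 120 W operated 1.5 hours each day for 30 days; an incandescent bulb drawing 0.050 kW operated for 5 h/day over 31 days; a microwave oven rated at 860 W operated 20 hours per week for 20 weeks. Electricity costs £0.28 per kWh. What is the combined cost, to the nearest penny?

electric blanket: Runtime = 1.5 h/day × 30 days = 45 h
electric blanket: 0.12 kW × 45 h = 5.4 kWh
incandescent bulb: Runtime = 5 h/day × 31 days = 155 h
incandescent bulb: 0.05 kW × 155 h = 7.75 kWh
microwave oven: Runtime = 20 h/week × 20 weeks = 400 h
microwave oven: 0.86 kW × 400 h = 344 kWh
Total energy = 357.15 kWh
Cost = 357.15 × £0.28 = £100.00

£100.00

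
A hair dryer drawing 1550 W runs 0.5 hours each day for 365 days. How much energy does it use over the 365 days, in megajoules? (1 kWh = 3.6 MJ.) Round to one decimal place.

1018.4 MJ

Runtime = 0.5 h/day × 365 days = 182.5 h
Energy = 1.55 kW × 182.5 h = 282.875 kWh
= 282.875 × 3.6 MJ = 1018.4 MJ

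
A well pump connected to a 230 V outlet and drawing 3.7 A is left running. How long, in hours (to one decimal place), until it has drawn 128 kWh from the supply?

150.4 h

Power = 3.7 A × 230 V = 851 W = 0.851 kW
Hours = 128 kWh ÷ 0.851 kW = 150.4 h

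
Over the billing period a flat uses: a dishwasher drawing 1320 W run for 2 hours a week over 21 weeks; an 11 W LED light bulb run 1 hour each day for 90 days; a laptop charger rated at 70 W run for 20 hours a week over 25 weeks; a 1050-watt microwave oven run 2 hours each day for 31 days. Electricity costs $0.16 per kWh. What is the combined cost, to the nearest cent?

dishwasher: Runtime = 2 h/week × 21 weeks = 42 h
dishwasher: 1.32 kW × 42 h = 55.44 kWh
LED light bulb: Runtime = 1 h/day × 90 days = 90 h
LED light bulb: 0.011 kW × 90 h = 0.99 kWh
laptop charger: Runtime = 20 h/week × 25 weeks = 500 h
laptop charger: 0.07 kW × 500 h = 35 kWh
microwave oven: Runtime = 2 h/day × 31 days = 62 h
microwave oven: 1.05 kW × 62 h = 65.1 kWh
Total energy = 156.53 kWh
Cost = 156.53 × $0.16 = $25.04

$25.04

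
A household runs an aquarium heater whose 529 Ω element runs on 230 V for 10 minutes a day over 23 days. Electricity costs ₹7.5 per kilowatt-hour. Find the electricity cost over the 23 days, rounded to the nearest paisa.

₹2.88

Power = V²/R = 230²/529 = 100 W = 0.1 kW
Runtime = 10 min × 23 = 230 min = 3.833333… h
Energy = 0.1 kW × 3.833333… h = 0.383333… kWh
Cost = 0.383333… kWh × ₹7.5/kWh = ₹2.88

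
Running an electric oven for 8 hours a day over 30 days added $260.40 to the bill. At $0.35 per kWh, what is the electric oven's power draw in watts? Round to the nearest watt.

Energy = $260.40 ÷ $0.35/kWh = 744 kWh
Runtime = 8 h/day × 30 days = 240 h
Power = 744 kWh ÷ 240 h = 3.1 kW = 3100 W

3100 W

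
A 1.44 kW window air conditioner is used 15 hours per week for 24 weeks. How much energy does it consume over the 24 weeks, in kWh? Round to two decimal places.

518.40 kWh

Runtime = 15 h/week × 24 weeks = 360 h
Energy = 1.44 kW × 360 h = 518.4 kWh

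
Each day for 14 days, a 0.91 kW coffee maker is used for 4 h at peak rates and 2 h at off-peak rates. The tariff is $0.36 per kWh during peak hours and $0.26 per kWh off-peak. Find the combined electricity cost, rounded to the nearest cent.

Peak energy = 0.91 kW × 4 h × 14 = 50.96 kWh
Off-peak energy = 0.91 kW × 2 h × 14 = 25.48 kWh
Cost = 50.96 × $0.36 + 25.48 × $0.26 = $18.3456 + $6.6248 = $24.97

$24.97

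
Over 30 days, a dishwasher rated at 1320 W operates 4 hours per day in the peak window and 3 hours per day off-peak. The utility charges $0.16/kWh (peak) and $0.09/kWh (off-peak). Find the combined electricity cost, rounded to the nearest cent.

Peak energy = 1.32 kW × 4 h × 30 = 158.4 kWh
Off-peak energy = 1.32 kW × 3 h × 30 = 118.8 kWh
Cost = 158.4 × $0.16 + 118.8 × $0.09 = $25.344 + $10.692 = $36.04

$36.04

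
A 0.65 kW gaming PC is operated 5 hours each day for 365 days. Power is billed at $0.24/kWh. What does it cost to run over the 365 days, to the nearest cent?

$284.70

Runtime = 5 h/day × 365 days = 1825 h
Energy = 0.65 kW × 1825 h = 1186.25 kWh
Cost = 1186.25 kWh × $0.24/kWh = $284.70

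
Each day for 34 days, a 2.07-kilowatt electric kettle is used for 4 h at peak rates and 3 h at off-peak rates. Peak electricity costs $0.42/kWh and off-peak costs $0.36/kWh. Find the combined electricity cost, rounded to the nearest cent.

Peak energy = 2.07 kW × 4 h × 34 = 281.52 kWh
Off-peak energy = 2.07 kW × 3 h × 34 = 211.14 kWh
Cost = 281.52 × $0.42 + 211.14 × $0.36 = $118.2384 + $76.0104 = $194.25

$194.25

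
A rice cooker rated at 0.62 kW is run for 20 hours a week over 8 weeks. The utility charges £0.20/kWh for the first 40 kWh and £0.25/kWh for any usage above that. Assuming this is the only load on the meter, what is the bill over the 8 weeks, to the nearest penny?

£22.80

Runtime = 20 h/week × 8 weeks = 160 h
Energy = 0.62 kW × 160 h = 99.2 kWh
Tier 1 (0–40 kWh): 40 × £0.20 = £8
Above 40 kWh: 59.2 × £0.25 = £14.8
Bill = £22.80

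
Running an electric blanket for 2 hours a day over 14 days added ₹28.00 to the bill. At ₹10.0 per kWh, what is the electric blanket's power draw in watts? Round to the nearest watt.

100 W

Energy = ₹28.00 ÷ ₹10.0/kWh = 2.8 kWh
Runtime = 2 h/day × 14 days = 28 h
Power = 2.8 kWh ÷ 28 h = 0.1 kW = 100 W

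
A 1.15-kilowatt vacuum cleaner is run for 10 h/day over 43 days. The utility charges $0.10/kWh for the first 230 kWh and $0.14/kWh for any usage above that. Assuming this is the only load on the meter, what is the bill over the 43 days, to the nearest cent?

$60.03

Runtime = 10 h/day × 43 days = 430 h
Energy = 1.15 kW × 430 h = 494.5 kWh
Tier 1 (0–230 kWh): 230 × $0.10 = $23
Above 230 kWh: 264.5 × $0.14 = $37.03
Bill = $60.03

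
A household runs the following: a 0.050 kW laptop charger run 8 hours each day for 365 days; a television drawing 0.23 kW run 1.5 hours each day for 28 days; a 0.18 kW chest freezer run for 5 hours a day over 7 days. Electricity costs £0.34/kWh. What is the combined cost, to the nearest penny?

laptop charger: Runtime = 8 h/day × 365 days = 2920 h
laptop charger: 0.05 kW × 2920 h = 146 kWh
television: Runtime = 1.5 h/day × 28 days = 42 h
television: 0.23 kW × 42 h = 9.66 kWh
chest freezer: Runtime = 5 h/day × 7 days = 35 h
chest freezer: 0.18 kW × 35 h = 6.3 kWh
Total energy = 161.96 kWh
Cost = 161.96 × £0.34 = £55.07

£55.07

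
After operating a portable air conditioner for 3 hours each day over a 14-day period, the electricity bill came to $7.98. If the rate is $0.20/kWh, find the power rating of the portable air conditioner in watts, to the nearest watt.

950 W

Energy = $7.98 ÷ $0.20/kWh = 39.9 kWh
Runtime = 3 h/day × 14 days = 42 h
Power = 39.9 kWh ÷ 42 h = 0.95 kW = 950 W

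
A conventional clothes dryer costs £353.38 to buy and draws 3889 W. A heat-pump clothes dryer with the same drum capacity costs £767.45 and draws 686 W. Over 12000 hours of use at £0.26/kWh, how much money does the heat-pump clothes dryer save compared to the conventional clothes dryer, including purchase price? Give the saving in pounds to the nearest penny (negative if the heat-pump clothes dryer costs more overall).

conventional clothes dryer: £353.38 + (3889/1000) kW × 12000 h × £0.26 = £353.38 + £12133.68 = £12487.06
heat-pump clothes dryer: £767.45 + (686/1000) kW × 12000 h × £0.26 = £767.45 + £2140.32 = £2907.77
Saving = £12487.06 − £2907.77 = £9579.29

£9579.29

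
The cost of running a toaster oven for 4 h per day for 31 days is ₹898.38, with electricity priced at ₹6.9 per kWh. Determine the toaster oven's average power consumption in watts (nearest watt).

1050 W

Energy = ₹898.38 ÷ ₹6.9/kWh = 130.2 kWh
Runtime = 4 h/day × 31 days = 124 h
Power = 130.2 kWh ÷ 124 h = 1.05 kW = 1050 W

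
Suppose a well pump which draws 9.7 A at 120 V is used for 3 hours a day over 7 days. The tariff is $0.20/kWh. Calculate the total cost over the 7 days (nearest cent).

$4.89

Power = 9.7 A × 120 V = 1164 W = 1.164 kW
Runtime = 3 h/day × 7 days = 21 h
Energy = 1.164 kW × 21 h = 24.444 kWh
Cost = 24.444 kWh × $0.20/kWh = $4.89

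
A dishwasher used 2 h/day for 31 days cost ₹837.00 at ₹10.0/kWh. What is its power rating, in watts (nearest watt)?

Energy = ₹837.00 ÷ ₹10.0/kWh = 83.7 kWh
Runtime = 2 h/day × 31 days = 62 h
Power = 83.7 kWh ÷ 62 h = 1.35 kW = 1350 W

1350 W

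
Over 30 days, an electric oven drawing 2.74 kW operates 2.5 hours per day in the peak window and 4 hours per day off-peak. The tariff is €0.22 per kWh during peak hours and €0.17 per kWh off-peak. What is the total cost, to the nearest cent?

€101.11

Peak energy = 2.74 kW × 2.5 h × 30 = 205.5 kWh
Off-peak energy = 2.74 kW × 4 h × 30 = 328.8 kWh
Cost = 205.5 × €0.22 + 328.8 × €0.17 = €45.21 + €55.896 = €101.11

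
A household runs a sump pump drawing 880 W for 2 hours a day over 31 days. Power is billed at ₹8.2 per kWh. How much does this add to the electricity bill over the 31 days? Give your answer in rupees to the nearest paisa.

₹447.39

Runtime = 2 h/day × 31 days = 62 h
Energy = 0.88 kW × 62 h = 54.56 kWh
Cost = 54.56 kWh × ₹8.2/kWh = ₹447.39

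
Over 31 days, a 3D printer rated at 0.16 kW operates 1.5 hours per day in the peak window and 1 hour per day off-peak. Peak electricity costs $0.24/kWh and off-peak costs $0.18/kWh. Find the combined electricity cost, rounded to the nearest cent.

Peak energy = 0.16 kW × 1.5 h × 31 = 7.44 kWh
Off-peak energy = 0.16 kW × 1 h × 31 = 4.96 kWh
Cost = 7.44 × $0.24 + 4.96 × $0.18 = $1.7856 + $0.8928 = $2.68

$2.68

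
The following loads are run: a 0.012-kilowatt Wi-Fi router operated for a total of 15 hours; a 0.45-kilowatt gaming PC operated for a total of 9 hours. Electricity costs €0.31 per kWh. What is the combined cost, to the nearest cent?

€1.31

Wi-Fi router: 0.012 kW × 15 h = 0.18 kWh
gaming PC: 0.45 kW × 9 h = 4.05 kWh
Total energy = 4.23 kWh
Cost = 4.23 × €0.31 = €1.31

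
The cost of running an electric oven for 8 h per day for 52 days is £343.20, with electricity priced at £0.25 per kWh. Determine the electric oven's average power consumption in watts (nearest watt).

3300 W

Energy = £343.20 ÷ £0.25/kWh = 1372.8 kWh
Runtime = 8 h/day × 52 days = 416 h
Power = 1372.8 kWh ÷ 416 h = 3.3 kW = 3300 W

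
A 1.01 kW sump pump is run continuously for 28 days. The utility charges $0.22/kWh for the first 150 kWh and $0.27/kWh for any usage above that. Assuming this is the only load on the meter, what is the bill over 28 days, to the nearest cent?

Runtime = 24 h × 28 = 672 h
Energy = 1.01 kW × 672 h = 678.72 kWh
Tier 1 (0–150 kWh): 150 × $0.22 = $33
Above 150 kWh: 528.72 × $0.27 = $142.7544
Bill = $175.75

$175.75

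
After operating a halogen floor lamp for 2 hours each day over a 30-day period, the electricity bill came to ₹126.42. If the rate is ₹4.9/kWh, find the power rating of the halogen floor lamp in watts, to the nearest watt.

Energy = ₹126.42 ÷ ₹4.9/kWh = 25.8 kWh
Runtime = 2 h/day × 30 days = 60 h
Power = 25.8 kWh ÷ 60 h = 0.43 kW = 430 W

430 W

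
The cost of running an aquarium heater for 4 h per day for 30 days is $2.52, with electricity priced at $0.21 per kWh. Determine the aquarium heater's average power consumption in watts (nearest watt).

Energy = $2.52 ÷ $0.21/kWh = 12 kWh
Runtime = 4 h/day × 30 days = 120 h
Power = 12 kWh ÷ 120 h = 0.1 kW = 100 W

100 W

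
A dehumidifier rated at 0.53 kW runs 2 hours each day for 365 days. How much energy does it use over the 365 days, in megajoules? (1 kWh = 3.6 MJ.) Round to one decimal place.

Runtime = 2 h/day × 365 days = 730 h
Energy = 0.53 kW × 730 h = 386.9 kWh
= 386.9 × 3.6 MJ = 1392.8 MJ

1392.8 MJ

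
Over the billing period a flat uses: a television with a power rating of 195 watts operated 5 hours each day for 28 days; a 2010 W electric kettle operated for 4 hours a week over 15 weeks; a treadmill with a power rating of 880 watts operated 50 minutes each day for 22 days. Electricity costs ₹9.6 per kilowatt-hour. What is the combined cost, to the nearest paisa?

₹1574.72

television: Runtime = 5 h/day × 28 days = 140 h
television: 0.195 kW × 140 h = 27.3 kWh
electric kettle: Runtime = 4 h/week × 15 weeks = 60 h
electric kettle: 2.01 kW × 60 h = 120.6 kWh
treadmill: Runtime = 50 min × 22 = 1100 min = 18.333333… h
treadmill: 0.88 kW × 18.333333… h = 16.133333… kWh
Total energy = 164.033333… kWh
Cost = 164.033333… × ₹9.6 = ₹1574.72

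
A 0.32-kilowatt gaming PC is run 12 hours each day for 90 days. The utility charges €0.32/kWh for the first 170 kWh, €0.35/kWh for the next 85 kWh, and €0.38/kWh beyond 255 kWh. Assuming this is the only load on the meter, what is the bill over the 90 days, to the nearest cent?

€118.58

Runtime = 12 h/day × 90 days = 1080 h
Energy = 0.32 kW × 1080 h = 345.6 kWh
Tier 1 (0–170 kWh): 170 × €0.32 = €54.4
Tier 2 (170–255 kWh): 85 × €0.35 = €29.75
Above 255 kWh: 90.6 × €0.38 = €34.428
Bill = €118.58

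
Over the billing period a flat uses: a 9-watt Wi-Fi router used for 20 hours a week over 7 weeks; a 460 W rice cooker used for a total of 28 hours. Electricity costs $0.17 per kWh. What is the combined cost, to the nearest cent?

$2.40

Wi-Fi router: Runtime = 20 h/week × 7 weeks = 140 h
Wi-Fi router: 0.009 kW × 140 h = 1.26 kWh
rice cooker: 0.46 kW × 28 h = 12.88 kWh
Total energy = 14.14 kWh
Cost = 14.14 × $0.17 = $2.40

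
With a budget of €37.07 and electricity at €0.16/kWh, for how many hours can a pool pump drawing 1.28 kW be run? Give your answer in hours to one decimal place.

181.0 h

Energy available = €37.07 ÷ €0.16/kWh = 231.6875 kWh
Hours = 231.6875 kWh ÷ 1.28 kW = 181.0 h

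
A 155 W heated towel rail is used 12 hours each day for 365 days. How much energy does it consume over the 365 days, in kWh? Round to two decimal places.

Runtime = 12 h/day × 365 days = 4380 h
Energy = 0.155 kW × 4380 h = 678.9 kWh

678.90 kWh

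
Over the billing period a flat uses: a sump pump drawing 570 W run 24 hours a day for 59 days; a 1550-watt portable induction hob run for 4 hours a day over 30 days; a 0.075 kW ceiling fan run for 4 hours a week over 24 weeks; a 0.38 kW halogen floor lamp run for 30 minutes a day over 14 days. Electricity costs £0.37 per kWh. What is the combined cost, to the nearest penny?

£371.10

sump pump: Runtime = 24 h × 59 = 1416 h
sump pump: 0.57 kW × 1416 h = 807.12 kWh
portable induction hob: Runtime = 4 h/day × 30 days = 120 h
portable induction hob: 1.55 kW × 120 h = 186 kWh
ceiling fan: Runtime = 4 h/week × 24 weeks = 96 h
ceiling fan: 0.075 kW × 96 h = 7.2 kWh
halogen floor lamp: Runtime = 30 min × 14 = 420 min = 7 h
halogen floor lamp: 0.38 kW × 7 h = 2.66 kWh
Total energy = 1002.98 kWh
Cost = 1002.98 × £0.37 = £371.10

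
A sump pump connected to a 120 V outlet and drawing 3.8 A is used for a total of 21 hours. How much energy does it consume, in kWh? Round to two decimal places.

Power = 3.8 A × 120 V = 456 W = 0.456 kW
Energy = 0.456 kW × 21 h = 9.576 kWh ≈ 9.58 kWh

9.58 kWh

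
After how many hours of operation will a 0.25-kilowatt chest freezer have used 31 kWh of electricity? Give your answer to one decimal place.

124.0 h

Hours = 31 kWh ÷ 0.25 kW = 124.0 h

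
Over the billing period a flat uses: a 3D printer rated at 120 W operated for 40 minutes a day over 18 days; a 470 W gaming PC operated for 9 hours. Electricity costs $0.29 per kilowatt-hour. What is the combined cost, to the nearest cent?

$1.64

3D printer: Runtime = 40 min × 18 = 720 min = 12 h
3D printer: 0.12 kW × 12 h = 1.44 kWh
gaming PC: 0.47 kW × 9 h = 4.23 kWh
Total energy = 5.67 kWh
Cost = 5.67 × $0.29 = $1.64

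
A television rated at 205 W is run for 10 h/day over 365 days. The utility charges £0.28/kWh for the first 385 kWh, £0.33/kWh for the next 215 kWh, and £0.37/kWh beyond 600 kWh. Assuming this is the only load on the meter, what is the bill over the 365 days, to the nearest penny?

£233.60

Runtime = 10 h/day × 365 days = 3650 h
Energy = 0.205 kW × 3650 h = 748.25 kWh
Tier 1 (0–385 kWh): 385 × £0.28 = £107.8
Tier 2 (385–600 kWh): 215 × £0.33 = £70.95
Above 600 kWh: 148.25 × £0.37 = £54.8525
Bill = £233.60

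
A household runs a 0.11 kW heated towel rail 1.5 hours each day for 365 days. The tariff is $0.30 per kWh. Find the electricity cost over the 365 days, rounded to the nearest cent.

Runtime = 1.5 h/day × 365 days = 547.5 h
Energy = 0.11 kW × 547.5 h = 60.225 kWh
Cost = 60.225 kWh × $0.30/kWh = $18.07

$18.07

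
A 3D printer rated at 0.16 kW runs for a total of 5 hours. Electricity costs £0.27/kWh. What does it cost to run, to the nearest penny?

Energy = 0.16 kW × 5 h = 0.8 kWh
Cost = 0.8 kWh × £0.27/kWh = £0.22

£0.22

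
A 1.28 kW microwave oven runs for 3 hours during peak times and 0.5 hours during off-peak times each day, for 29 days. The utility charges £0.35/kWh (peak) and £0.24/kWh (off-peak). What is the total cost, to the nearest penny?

£43.43

Peak energy = 1.28 kW × 3 h × 29 = 111.36 kWh
Off-peak energy = 1.28 kW × 0.5 h × 29 = 18.56 kWh
Cost = 111.36 × £0.35 + 18.56 × £0.24 = £38.976 + £4.4544 = £43.43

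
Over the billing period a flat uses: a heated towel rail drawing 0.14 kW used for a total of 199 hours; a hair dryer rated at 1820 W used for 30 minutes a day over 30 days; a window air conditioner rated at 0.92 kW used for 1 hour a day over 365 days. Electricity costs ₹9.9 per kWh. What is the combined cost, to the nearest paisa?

heated towel rail: 0.14 kW × 199 h = 27.86 kWh
hair dryer: Runtime = 30 min × 30 = 900 min = 15 h
hair dryer: 1.82 kW × 15 h = 27.3 kWh
window air conditioner: Runtime = 1 h/day × 365 days = 365 h
window air conditioner: 0.92 kW × 365 h = 335.8 kWh
Total energy = 390.96 kWh
Cost = 390.96 × ₹9.9 = ₹3870.50

₹3870.50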